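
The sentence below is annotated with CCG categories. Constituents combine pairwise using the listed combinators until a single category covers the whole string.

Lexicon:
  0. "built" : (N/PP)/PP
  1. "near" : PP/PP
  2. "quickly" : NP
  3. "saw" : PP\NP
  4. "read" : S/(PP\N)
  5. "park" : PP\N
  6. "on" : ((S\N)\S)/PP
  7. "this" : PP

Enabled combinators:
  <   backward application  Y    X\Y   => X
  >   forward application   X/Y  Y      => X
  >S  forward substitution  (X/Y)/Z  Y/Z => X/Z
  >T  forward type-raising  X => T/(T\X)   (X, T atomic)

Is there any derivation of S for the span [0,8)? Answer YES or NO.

[0,8] S   <
  [0,4] N   >
    [0,2] N/PP   >S
      [0,1] "built" : (N/PP)/PP
      [1,2] "near" : PP/PP
    [2,4] PP   <
      [2,3] "quickly" : NP
      [3,4] "saw" : PP\NP
  [4,8] S\N   <
    [4,6] S   >
      [4,5] "read" : S/(PP\N)
      [5,6] "park" : PP\N
    [6,8] (S\N)\S   >
      [6,7] "on" : ((S\N)\S)/PP
      [7,8] "this" : PP

YES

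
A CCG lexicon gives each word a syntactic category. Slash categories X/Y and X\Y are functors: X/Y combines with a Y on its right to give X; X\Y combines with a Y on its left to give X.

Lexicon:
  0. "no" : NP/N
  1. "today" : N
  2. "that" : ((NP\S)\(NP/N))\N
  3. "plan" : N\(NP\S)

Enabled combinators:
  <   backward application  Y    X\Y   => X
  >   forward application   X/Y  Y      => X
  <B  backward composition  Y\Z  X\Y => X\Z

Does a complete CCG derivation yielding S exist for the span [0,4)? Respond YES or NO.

NP/N N ((NP\S)\(NP/N))\N N\(NP\S)
CKY chart[0,4] = {N}; S ∉ chart

NO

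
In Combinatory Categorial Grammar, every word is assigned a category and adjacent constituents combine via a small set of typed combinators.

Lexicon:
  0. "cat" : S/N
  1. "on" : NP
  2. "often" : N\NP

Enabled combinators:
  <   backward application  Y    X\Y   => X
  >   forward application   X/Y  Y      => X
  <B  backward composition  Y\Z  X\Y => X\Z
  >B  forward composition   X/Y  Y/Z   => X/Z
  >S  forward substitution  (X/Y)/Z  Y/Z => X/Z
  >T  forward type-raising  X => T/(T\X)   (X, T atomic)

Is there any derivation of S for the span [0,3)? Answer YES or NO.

[0,3] S   >
  [0,1] "cat" : S/N
  [1,3] N   >
    [1,2] N/(N\NP)   >T
      [1,2] "on" : NP
    [2,3] "often" : N\NP

YES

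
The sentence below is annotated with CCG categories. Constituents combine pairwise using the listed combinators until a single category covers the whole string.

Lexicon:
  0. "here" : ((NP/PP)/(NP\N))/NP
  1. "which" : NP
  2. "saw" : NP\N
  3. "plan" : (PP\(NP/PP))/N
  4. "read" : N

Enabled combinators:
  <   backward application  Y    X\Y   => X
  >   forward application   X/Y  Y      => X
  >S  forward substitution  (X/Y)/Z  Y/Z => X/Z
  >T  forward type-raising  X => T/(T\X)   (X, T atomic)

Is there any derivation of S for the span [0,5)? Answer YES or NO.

((NP/PP)/(NP\N))/NP NP NP\N (PP\(NP/PP))/N N
CKY chart[0,5] = {N/(N\PP), NP/(NP\PP), PP, PP/(PP\PP), S/(S\PP)}; S ∉ chart

NO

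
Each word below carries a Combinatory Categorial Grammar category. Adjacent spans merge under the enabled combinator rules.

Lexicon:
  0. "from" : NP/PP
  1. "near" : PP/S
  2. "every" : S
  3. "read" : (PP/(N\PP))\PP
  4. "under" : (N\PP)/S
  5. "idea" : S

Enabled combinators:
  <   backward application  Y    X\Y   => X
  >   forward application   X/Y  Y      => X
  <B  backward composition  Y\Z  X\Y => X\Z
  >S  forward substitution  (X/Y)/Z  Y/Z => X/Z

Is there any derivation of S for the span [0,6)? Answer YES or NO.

NO

NP/PP PP/S S (PP/(N\PP))\PP (N\PP)/S S
CKY chart[0,6] = {NP}; S ∉ chart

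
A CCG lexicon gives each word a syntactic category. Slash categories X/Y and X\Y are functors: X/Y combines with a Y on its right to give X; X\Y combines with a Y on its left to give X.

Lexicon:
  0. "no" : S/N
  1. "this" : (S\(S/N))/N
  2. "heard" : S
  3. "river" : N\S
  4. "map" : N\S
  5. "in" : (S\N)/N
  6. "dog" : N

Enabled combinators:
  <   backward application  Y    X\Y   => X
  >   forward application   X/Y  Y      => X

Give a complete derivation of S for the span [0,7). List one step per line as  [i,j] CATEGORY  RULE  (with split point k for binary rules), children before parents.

[0,1] S/N  lex  "no"
[1,2] (S\(S/N))/N  lex  "this"
[2,3] S  lex  "heard"
[3,4] N\S  lex  "river"
[2,4] N  <  k=3
[1,4] S\(S/N)  >  k=2
[0,4] S  <  k=1
[4,5] N\S  lex  "map"
[0,5] N  <  k=4
[5,6] (S\N)/N  lex  "in"
[6,7] N  lex  "dog"
[5,7] S\N  >  k=6
[0,7] S  <  k=5

[0,7] S   <
  [0,5] N   <
    [0,4] S   <
      [0,1] "no" : S/N
      [1,4] S\(S/N)   >
        [1,2] "this" : (S\(S/N))/N
        [2,4] N   <
          [2,3] "heard" : S
          [3,4] "river" : N\S
    [4,5] "map" : N\S
  [5,7] S\N   >
    [5,6] "in" : (S\N)/N
    [6,7] "dog" : N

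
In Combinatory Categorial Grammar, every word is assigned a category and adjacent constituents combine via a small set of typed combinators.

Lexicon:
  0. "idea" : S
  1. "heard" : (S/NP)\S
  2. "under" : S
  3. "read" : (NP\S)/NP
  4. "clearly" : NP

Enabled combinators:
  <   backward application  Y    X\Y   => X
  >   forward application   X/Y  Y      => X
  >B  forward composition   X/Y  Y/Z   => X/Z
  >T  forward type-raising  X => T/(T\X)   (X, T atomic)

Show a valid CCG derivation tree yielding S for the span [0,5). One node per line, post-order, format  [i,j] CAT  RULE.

[0,1] S  lex  "idea"
[1,2] (S/NP)\S  lex  "heard"
[0,2] S/NP  <  k=1
[2,3] S  lex  "under"
[2,3] NP/(NP\S)  >T
[3,4] (NP\S)/NP  lex  "read"
[4,5] NP  lex  "clearly"
[3,5] NP\S  >  k=4
[2,5] NP  >  k=3
[0,5] S  >  k=2

[0,5] S   >
  [0,2] S/NP   <
    [0,1] "idea" : S
    [1,2] "heard" : (S/NP)\S
  [2,5] NP   >
    [2,3] NP/(NP\S)   >T
      [2,3] "under" : S
    [3,5] NP\S   >
      [3,4] "read" : (NP\S)/NP
      [4,5] "clearly" : NP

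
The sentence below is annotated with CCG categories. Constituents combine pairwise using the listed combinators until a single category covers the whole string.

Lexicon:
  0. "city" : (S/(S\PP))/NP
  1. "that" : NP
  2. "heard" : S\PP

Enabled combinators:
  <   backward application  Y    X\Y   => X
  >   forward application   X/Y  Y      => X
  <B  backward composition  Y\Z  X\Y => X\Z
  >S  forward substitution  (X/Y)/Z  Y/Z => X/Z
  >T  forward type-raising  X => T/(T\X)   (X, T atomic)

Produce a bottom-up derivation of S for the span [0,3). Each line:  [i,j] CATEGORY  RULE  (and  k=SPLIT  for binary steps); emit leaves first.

[0,1] (S/(S\PP))/NP  lex  "city"
[1,2] NP  lex  "that"
[0,2] S/(S\PP)  >  k=1
[2,3] S\PP  lex  "heard"
[0,3] S  >  k=2

[0,3] S   >
  [0,2] S/(S\PP)   >
    [0,1] "city" : (S/(S\PP))/NP
    [1,2] "that" : NP
  [2,3] "heard" : S\PP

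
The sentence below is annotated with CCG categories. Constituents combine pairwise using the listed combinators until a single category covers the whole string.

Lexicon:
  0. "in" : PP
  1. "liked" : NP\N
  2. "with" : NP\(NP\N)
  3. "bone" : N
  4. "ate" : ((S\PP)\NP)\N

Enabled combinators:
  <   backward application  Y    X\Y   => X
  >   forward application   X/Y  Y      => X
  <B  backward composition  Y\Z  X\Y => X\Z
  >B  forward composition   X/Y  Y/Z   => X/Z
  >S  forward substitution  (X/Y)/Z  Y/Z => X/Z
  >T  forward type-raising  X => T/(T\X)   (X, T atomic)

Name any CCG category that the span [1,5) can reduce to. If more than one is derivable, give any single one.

[0,5] S   <
  [0,1] "in" : PP
  [1,5] S\PP   <
    [1,3] NP   <
      [1,2] "liked" : NP\N
      [2,3] "with" : NP\(NP\N)
    [3,5] (S\PP)\NP   <
      [3,4] "bone" : N
      [4,5] "ate" : ((S\PP)\NP)\N

S\PP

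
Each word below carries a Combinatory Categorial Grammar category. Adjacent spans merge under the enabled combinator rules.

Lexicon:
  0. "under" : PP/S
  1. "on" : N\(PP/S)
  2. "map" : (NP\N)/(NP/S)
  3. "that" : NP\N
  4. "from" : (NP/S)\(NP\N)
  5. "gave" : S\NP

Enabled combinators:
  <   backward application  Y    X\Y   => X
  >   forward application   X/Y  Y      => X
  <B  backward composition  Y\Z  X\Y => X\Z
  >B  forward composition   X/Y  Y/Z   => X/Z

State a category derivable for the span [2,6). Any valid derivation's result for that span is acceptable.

S\N

[0,6] S   <
  [0,2] N   <
    [0,1] "under" : PP/S
    [1,2] "on" : N\(PP/S)
  [2,6] S\N   <B
    [2,5] NP\N   >
      [2,3] "map" : (NP\N)/(NP/S)
      [3,5] NP/S   <
        [3,4] "that" : NP\N
        [4,5] "from" : (NP/S)\(NP\N)
    [5,6] "gave" : S\NP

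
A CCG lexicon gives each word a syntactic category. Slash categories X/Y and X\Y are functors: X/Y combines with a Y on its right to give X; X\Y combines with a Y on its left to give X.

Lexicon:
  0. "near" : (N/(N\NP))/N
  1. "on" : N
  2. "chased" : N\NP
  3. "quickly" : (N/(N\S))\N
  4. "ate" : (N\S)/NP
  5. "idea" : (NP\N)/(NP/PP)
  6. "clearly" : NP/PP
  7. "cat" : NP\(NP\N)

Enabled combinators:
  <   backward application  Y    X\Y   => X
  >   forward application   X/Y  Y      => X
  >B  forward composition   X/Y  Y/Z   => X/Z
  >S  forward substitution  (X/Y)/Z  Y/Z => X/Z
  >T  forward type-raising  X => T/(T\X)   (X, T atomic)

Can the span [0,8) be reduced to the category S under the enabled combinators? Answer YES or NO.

(N/(N\NP))/N N N\NP (N/(N\S))\N (N\S)/NP (NP\N)/(NP/PP) NP/PP NP\(NP\N)
CKY chart[0,8] = {N, N/(NP\NP), N/(N\N), NP/(NP\N), PP/(PP\N), S/(S\N)}; S ∉ chart

NO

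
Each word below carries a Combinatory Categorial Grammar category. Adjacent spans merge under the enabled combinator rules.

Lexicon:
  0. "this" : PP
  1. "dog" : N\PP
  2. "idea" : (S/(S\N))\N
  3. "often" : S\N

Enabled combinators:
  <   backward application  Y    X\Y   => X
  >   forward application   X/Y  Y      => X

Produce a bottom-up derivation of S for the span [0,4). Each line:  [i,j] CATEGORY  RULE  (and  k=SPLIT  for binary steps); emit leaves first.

[0,1] PP  lex  "this"
[1,2] N\PP  lex  "dog"
[0,2] N  <  k=1
[2,3] (S/(S\N))\N  lex  "idea"
[0,3] S/(S\N)  <  k=2
[3,4] S\N  lex  "often"
[0,4] S  >  k=3

[0,4] S   >
  [0,3] S/(S\N)   <
    [0,2] N   <
      [0,1] "this" : PP
      [1,2] "dog" : N\PP
    [2,3] "idea" : (S/(S\N))\N
  [3,4] "often" : S\N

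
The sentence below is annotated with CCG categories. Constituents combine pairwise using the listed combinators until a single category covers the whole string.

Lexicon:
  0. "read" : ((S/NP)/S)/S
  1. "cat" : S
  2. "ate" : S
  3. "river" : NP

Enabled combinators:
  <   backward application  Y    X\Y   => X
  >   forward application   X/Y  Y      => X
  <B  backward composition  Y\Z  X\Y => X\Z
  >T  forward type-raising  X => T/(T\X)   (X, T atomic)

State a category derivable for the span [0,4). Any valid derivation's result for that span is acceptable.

S

[0,4] S   >
  [0,3] S/NP   >
    [0,2] (S/NP)/S   >
      [0,1] "read" : ((S/NP)/S)/S
      [1,2] "cat" : S
    [2,3] "ate" : S
  [3,4] "river" : NP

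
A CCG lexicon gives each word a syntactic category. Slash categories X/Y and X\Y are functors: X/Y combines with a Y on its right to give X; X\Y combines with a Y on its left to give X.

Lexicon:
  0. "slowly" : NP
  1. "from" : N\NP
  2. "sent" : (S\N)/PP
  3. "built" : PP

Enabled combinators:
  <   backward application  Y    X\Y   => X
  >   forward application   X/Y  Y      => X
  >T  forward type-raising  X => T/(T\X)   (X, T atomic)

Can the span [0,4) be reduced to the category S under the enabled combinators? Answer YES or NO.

YES

[0,4] S   <
  [0,2] N   <
    [0,1] "slowly" : NP
    [1,2] "from" : N\NP
  [2,4] S\N   >
    [2,3] "sent" : (S\N)/PP
    [3,4] "built" : PP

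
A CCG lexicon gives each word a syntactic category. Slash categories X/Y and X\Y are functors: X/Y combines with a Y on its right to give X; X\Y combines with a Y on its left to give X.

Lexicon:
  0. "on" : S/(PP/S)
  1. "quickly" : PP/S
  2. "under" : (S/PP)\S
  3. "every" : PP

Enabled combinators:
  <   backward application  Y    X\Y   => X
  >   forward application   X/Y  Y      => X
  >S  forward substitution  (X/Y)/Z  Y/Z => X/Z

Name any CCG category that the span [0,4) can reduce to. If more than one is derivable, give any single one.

S

[0,4] S   >
  [0,3] S/PP   <
    [0,2] S   >
      [0,1] "on" : S/(PP/S)
      [1,2] "quickly" : PP/S
    [2,3] "under" : (S/PP)\S
  [3,4] "every" : PP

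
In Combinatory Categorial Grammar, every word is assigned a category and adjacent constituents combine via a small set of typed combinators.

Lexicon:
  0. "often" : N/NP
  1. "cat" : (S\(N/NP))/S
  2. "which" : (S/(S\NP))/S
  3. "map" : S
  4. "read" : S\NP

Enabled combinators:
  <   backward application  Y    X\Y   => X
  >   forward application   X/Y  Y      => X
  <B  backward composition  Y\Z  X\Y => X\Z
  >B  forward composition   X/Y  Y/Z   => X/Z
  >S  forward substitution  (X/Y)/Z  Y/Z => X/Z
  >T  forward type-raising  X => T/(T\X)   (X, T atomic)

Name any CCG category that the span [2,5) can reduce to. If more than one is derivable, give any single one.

[0,5] S   <
  [0,1] "often" : N/NP
  [1,5] S\(N/NP)   >
    [1,2] "cat" : (S\(N/NP))/S
    [2,5] S   >
      [2,4] S/(S\NP)   >
        [2,3] "which" : (S/(S\NP))/S
        [3,4] "map" : S
      [4,5] "read" : S\NP

S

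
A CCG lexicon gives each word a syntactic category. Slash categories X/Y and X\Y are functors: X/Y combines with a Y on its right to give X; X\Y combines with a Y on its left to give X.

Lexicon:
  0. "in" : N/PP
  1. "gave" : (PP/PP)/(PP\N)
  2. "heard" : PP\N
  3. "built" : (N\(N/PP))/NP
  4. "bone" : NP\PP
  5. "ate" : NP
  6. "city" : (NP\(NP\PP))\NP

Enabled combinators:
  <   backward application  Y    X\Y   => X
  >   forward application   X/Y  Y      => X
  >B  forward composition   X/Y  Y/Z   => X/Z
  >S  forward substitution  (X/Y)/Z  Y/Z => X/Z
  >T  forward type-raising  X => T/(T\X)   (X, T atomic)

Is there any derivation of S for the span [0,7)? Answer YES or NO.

NO

N/PP (PP/PP)/(PP\N) PP\N (N\(N/PP))/NP NP\PP NP (NP\(NP\PP))\NP
CKY chart[0,7] = {N, N/(N\N), NP/(NP\N), PP/(PP\N), S/(S\N)}; S ∉ chart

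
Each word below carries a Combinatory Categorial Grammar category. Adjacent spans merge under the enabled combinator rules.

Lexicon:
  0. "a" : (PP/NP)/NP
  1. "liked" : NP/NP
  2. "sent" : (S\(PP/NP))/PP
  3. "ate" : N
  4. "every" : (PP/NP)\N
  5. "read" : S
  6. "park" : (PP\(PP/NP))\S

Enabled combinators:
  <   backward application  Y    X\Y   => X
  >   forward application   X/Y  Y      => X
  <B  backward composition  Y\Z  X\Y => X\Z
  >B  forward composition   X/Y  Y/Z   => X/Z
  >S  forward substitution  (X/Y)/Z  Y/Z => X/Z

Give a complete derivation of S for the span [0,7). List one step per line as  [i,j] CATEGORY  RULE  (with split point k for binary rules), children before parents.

[0,1] (PP/NP)/NP  lex  "a"
[1,2] NP/NP  lex  "liked"
[0,2] PP/NP  >S  k=1
[2,3] (S\(PP/NP))/PP  lex  "sent"
[3,4] N  lex  "ate"
[4,5] (PP/NP)\N  lex  "every"
[5,6] S  lex  "read"
[6,7] (PP\(PP/NP))\S  lex  "park"
[5,7] PP\(PP/NP)  <  k=6
[4,7] PP\N  <B  k=5
[3,7] PP  <  k=4
[2,7] S\(PP/NP)  >  k=3
[0,7] S  <  k=2

[0,7] S   <
  [0,2] PP/NP   >S
    [0,1] "a" : (PP/NP)/NP
    [1,2] "liked" : NP/NP
  [2,7] S\(PP/NP)   >
    [2,3] "sent" : (S\(PP/NP))/PP
    [3,7] PP   <
      [3,4] "ate" : N
      [4,7] PP\N   <B
        [4,5] "every" : (PP/NP)\N
        [5,7] PP\(PP/NP)   <
          [5,6] "read" : S
          [6,7] "park" : (PP\(PP/NP))\S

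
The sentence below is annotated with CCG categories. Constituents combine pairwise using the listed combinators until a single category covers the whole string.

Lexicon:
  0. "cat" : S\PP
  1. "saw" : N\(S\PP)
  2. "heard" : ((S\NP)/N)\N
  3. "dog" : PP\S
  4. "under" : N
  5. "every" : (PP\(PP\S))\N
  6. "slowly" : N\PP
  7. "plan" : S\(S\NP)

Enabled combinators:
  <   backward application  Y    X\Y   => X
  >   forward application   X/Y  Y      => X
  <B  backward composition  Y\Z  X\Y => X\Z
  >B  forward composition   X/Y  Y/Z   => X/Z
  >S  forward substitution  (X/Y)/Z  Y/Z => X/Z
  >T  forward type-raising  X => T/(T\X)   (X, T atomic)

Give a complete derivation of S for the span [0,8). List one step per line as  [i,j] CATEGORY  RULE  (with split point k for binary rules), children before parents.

[0,8] S   <
  [0,7] S\NP   >
    [0,3] (S\NP)/N   <
      [0,2] N   <
        [0,1] "cat" : S\PP
        [1,2] "saw" : N\(S\PP)
      [2,3] "heard" : ((S\NP)/N)\N
    [3,7] N   <
      [3,6] PP   <
        [3,4] "dog" : PP\S
        [4,6] PP\(PP\S)   <
          [4,5] "under" : N
          [5,6] "every" : (PP\(PP\S))\N
      [6,7] "slowly" : N\PP
  [7,8] "plan" : S\(S\NP)

[0,1] S\PP  lex  "cat"
[1,2] N\(S\PP)  lex  "saw"
[0,2] N  <  k=1
[2,3] ((S\NP)/N)\N  lex  "heard"
[0,3] (S\NP)/N  <  k=2
[3,4] PP\S  lex  "dog"
[4,5] N  lex  "under"
[5,6] (PP\(PP\S))\N  lex  "every"
[4,6] PP\(PP\S)  <  k=5
[3,6] PP  <  k=4
[6,7] N\PP  lex  "slowly"
[3,7] N  <  k=6
[0,7] S\NP  >  k=3
[7,8] S\(S\NP)  lex  "plan"
[0,8] S  <  k=7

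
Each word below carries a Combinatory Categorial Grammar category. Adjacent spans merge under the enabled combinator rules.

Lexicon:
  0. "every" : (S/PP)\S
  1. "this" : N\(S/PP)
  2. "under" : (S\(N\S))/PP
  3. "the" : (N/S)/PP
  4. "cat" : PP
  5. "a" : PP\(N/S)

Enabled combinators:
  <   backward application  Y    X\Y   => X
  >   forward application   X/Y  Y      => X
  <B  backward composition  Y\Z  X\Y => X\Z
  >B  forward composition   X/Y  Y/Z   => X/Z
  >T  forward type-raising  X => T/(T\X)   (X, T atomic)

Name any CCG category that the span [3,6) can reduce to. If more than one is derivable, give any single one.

[0,6] S   <
  [0,2] N\S   <B
    [0,1] "every" : (S/PP)\S
    [1,2] "this" : N\(S/PP)
  [2,6] S\(N\S)   >
    [2,3] "under" : (S\(N\S))/PP
    [3,6] PP   <
      [3,5] N/S   >
        [3,4] "the" : (N/S)/PP
        [4,5] "cat" : PP
      [5,6] "a" : PP\(N/S)

PP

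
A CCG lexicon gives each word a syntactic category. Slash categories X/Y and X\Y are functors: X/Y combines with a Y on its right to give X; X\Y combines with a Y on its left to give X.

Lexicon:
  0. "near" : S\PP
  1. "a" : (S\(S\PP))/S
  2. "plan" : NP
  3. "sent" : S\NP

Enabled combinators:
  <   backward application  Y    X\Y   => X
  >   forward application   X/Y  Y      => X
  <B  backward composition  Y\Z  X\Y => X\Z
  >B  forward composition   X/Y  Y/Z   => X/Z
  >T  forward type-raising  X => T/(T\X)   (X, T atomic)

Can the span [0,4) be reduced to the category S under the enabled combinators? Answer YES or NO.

YES

[0,4] S   <
  [0,1] "near" : S\PP
  [1,4] S\(S\PP)   >
    [1,2] "a" : (S\(S\PP))/S
    [2,4] S   >
      [2,3] S/(S\NP)   >T
        [2,3] "plan" : NP
      [3,4] "sent" : S\NP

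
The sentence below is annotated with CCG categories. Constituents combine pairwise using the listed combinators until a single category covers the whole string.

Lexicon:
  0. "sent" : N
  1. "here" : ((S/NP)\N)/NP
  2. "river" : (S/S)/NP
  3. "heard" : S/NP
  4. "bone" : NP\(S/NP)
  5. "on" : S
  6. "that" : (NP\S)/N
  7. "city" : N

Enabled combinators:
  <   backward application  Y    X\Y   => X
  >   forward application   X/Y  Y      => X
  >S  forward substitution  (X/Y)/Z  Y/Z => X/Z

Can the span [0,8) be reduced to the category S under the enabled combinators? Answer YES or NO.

YES

[0,8] S   >
  [0,5] S/NP   <
    [0,1] "sent" : N
    [1,5] (S/NP)\N   >
      [1,2] "here" : ((S/NP)\N)/NP
      [2,5] NP   <
        [2,4] S/NP   >S
          [2,3] "river" : (S/S)/NP
          [3,4] "heard" : S/NP
        [4,5] "bone" : NP\(S/NP)
  [5,8] NP   <
    [5,6] "on" : S
    [6,8] NP\S   >
      [6,7] "that" : (NP\S)/N
      [7,8] "city" : N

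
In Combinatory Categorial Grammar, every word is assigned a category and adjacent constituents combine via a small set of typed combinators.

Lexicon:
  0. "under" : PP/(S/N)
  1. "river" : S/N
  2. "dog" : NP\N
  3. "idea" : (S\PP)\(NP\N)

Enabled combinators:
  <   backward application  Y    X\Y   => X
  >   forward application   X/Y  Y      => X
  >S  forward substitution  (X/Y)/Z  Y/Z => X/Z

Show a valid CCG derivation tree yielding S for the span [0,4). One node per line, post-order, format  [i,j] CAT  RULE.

[0,4] S   <
  [0,2] PP   >
    [0,1] "under" : PP/(S/N)
    [1,2] "river" : S/N
  [2,4] S\PP   <
    [2,3] "dog" : NP\N
    [3,4] "idea" : (S\PP)\(NP\N)

[0,1] PP/(S/N)  lex  "under"
[1,2] S/N  lex  "river"
[0,2] PP  >  k=1
[2,3] NP\N  lex  "dog"
[3,4] (S\PP)\(NP\N)  lex  "idea"
[2,4] S\PP  <  k=3
[0,4] S  <  k=2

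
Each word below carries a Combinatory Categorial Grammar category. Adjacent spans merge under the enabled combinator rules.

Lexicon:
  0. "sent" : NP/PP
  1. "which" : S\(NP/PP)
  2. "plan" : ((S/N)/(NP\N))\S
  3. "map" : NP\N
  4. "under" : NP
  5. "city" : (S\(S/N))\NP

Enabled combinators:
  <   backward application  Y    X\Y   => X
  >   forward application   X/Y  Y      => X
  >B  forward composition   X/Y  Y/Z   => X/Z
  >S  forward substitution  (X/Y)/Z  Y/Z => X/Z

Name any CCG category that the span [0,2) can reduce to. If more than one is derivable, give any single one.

[0,6] S   <
  [0,4] S/N   >
    [0,3] (S/N)/(NP\N)   <
      [0,2] S   <
        [0,1] "sent" : NP/PP
        [1,2] "which" : S\(NP/PP)
      [2,3] "plan" : ((S/N)/(NP\N))\S
    [3,4] "map" : NP\N
  [4,6] S\(S/N)   <
    [4,5] "under" : NP
    [5,6] "city" : (S\(S/N))\NP

S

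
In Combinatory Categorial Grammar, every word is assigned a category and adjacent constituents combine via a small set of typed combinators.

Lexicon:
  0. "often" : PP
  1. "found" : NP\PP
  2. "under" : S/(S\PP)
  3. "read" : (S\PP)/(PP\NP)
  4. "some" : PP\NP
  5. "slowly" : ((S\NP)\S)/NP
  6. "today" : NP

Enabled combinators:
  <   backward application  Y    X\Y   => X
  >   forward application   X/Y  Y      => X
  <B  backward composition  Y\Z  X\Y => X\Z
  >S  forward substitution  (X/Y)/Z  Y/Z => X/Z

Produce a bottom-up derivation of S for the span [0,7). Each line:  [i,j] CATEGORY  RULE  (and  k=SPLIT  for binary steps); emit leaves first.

[0,1] PP  lex  "often"
[1,2] NP\PP  lex  "found"
[0,2] NP  <  k=1
[2,3] S/(S\PP)  lex  "under"
[3,4] (S\PP)/(PP\NP)  lex  "read"
[4,5] PP\NP  lex  "some"
[3,5] S\PP  >  k=4
[2,5] S  >  k=3
[5,6] ((S\NP)\S)/NP  lex  "slowly"
[6,7] NP  lex  "today"
[5,7] (S\NP)\S  >  k=6
[2,7] S\NP  <  k=5
[0,7] S  <  k=2

[0,7] S   <
  [0,2] NP   <
    [0,1] "often" : PP
    [1,2] "found" : NP\PP
  [2,7] S\NP   <
    [2,5] S   >
      [2,3] "under" : S/(S\PP)
      [3,5] S\PP   >
        [3,4] "read" : (S\PP)/(PP\NP)
        [4,5] "some" : PP\NP
    [5,7] (S\NP)\S   >
      [5,6] "slowly" : ((S\NP)\S)/NP
      [6,7] "today" : NP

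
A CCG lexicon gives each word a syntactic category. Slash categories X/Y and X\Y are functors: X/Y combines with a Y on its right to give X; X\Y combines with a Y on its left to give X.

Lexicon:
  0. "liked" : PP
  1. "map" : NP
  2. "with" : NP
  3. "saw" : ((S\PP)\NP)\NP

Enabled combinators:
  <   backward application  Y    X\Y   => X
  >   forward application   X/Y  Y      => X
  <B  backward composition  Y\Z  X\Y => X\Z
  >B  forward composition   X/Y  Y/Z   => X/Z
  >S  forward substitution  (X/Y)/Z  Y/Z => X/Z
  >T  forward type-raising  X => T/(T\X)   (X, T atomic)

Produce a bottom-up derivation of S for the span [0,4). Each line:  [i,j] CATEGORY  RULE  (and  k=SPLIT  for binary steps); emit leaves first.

[0,4] S   <
  [0,1] "liked" : PP
  [1,4] S\PP   <
    [1,2] "map" : NP
    [2,4] (S\PP)\NP   <
      [2,3] "with" : NP
      [3,4] "saw" : ((S\PP)\NP)\NP

[0,1] PP  lex  "liked"
[1,2] NP  lex  "map"
[2,3] NP  lex  "with"
[3,4] ((S\PP)\NP)\NP  lex  "saw"
[2,4] (S\PP)\NP  <  k=3
[1,4] S\PP  <  k=2
[0,4] S  <  k=1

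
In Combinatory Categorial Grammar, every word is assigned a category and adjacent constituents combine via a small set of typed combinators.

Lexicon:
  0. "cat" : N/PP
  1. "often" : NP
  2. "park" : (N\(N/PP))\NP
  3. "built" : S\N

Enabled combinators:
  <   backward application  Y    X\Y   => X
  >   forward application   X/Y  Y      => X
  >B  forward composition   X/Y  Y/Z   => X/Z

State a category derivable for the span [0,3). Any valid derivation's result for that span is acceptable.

[0,4] S   <
  [0,3] N   <
    [0,1] "cat" : N/PP
    [1,3] N\(N/PP)   <
      [1,2] "often" : NP
      [2,3] "park" : (N\(N/PP))\NP
  [3,4] "built" : S\N

N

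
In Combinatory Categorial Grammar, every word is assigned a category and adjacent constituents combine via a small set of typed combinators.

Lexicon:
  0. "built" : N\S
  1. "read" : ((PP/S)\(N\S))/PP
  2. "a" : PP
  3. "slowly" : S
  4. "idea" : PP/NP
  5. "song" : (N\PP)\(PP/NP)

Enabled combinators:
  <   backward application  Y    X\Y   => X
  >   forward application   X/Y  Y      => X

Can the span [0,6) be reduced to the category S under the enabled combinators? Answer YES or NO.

NO

N\S ((PP/S)\(N\S))/PP PP S PP/NP (N\PP)\(PP/NP)
CKY chart[0,6] = {N}; S ∉ chart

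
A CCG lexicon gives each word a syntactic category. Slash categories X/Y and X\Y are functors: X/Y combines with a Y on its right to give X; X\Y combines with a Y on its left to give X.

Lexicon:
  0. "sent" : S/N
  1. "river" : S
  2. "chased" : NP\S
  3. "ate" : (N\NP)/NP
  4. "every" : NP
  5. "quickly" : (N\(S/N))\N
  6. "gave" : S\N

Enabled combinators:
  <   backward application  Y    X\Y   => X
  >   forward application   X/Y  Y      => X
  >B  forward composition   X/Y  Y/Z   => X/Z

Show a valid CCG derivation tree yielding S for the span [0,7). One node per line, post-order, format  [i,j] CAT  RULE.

[0,7] S   <
  [0,6] N   <
    [0,1] "sent" : S/N
    [1,6] N\(S/N)   <
      [1,5] N   <
        [1,3] NP   <
          [1,2] "river" : S
          [2,3] "chased" : NP\S
        [3,5] N\NP   >
          [3,4] "ate" : (N\NP)/NP
          [4,5] "every" : NP
      [5,6] "quickly" : (N\(S/N))\N
  [6,7] "gave" : S\N

[0,1] S/N  lex  "sent"
[1,2] S  lex  "river"
[2,3] NP\S  lex  "chased"
[1,3] NP  <  k=2
[3,4] (N\NP)/NP  lex  "ate"
[4,5] NP  lex  "every"
[3,5] N\NP  >  k=4
[1,5] N  <  k=3
[5,6] (N\(S/N))\N  lex  "quickly"
[1,6] N\(S/N)  <  k=5
[0,6] N  <  k=1
[6,7] S\N  lex  "gave"
[0,7] S  <  k=6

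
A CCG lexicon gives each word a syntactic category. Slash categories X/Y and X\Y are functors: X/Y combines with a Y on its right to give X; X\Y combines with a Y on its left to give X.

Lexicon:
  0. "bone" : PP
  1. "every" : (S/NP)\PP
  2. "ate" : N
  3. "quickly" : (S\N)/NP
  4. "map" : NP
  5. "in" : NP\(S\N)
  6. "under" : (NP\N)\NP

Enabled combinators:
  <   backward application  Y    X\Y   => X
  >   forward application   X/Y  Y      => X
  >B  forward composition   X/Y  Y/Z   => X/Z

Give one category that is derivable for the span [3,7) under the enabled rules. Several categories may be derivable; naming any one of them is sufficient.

[0,7] S   >
  [0,2] S/NP   <
    [0,1] "bone" : PP
    [1,2] "every" : (S/NP)\PP
  [2,7] NP   <
    [2,3] "ate" : N
    [3,7] NP\N   <
      [3,6] NP   <
        [3,5] S\N   >
          [3,4] "quickly" : (S\N)/NP
          [4,5] "map" : NP
        [5,6] "in" : NP\(S\N)
      [6,7] "under" : (NP\N)\NP

NP\N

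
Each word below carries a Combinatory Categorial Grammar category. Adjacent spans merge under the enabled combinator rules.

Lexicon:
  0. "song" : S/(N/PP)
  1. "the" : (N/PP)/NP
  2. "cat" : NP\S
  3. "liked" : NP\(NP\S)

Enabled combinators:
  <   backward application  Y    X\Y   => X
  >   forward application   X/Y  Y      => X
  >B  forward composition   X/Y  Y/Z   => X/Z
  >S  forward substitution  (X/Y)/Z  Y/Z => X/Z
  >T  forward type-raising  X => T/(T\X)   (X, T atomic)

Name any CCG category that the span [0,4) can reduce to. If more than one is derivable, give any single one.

[0,4] S   >
  [0,2] S/NP   >B
    [0,1] "song" : S/(N/PP)
    [1,2] "the" : (N/PP)/NP
  [2,4] NP   <
    [2,3] "cat" : NP\S
    [3,4] "liked" : NP\(NP\S)

S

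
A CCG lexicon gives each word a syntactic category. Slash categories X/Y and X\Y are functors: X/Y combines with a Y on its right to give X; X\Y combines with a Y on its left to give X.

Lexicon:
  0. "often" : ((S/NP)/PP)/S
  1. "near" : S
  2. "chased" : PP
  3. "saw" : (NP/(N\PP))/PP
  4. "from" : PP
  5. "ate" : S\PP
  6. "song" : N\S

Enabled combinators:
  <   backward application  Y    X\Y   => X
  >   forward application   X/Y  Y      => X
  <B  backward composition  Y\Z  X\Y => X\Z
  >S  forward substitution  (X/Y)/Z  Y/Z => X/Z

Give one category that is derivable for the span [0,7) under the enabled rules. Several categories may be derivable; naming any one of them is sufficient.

[0,7] S   >
  [0,3] S/NP   >
    [0,2] (S/NP)/PP   >
      [0,1] "often" : ((S/NP)/PP)/S
      [1,2] "near" : S
    [2,3] "chased" : PP
  [3,7] NP   >
    [3,5] NP/(N\PP)   >
      [3,4] "saw" : (NP/(N\PP))/PP
      [4,5] "from" : PP
    [5,7] N\PP   <B
      [5,6] "ate" : S\PP
      [6,7] "song" : N\S

S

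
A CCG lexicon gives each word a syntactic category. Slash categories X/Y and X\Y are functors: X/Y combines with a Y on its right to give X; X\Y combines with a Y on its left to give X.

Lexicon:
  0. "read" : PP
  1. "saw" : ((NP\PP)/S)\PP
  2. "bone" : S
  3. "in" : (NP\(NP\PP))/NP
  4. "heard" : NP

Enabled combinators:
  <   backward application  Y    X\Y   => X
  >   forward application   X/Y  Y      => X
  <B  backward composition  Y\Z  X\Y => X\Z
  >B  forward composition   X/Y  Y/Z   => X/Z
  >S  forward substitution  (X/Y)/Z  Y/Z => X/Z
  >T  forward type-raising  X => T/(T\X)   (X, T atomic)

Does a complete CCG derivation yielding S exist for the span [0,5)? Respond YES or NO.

PP ((NP\PP)/S)\PP S (NP\(NP\PP))/NP NP
CKY chart[0,5] = {N/(N\NP), NP, NP/(NP\NP), PP/(PP\NP), S/(S\NP)}; S ∉ chart

NO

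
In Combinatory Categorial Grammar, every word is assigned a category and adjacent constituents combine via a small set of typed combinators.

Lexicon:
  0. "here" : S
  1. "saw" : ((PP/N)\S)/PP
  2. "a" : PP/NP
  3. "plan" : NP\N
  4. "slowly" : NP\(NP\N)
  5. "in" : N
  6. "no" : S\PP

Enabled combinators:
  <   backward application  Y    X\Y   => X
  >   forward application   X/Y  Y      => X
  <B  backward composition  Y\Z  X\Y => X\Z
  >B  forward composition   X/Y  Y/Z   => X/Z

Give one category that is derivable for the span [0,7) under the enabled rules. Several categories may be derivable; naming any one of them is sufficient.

[0,7] S   <
  [0,6] PP   >
    [0,5] PP/N   <
      [0,1] "here" : S
      [1,5] (PP/N)\S   >
        [1,2] "saw" : ((PP/N)\S)/PP
        [2,5] PP   >
          [2,3] "a" : PP/NP
          [3,5] NP   <
            [3,4] "plan" : NP\N
            [4,5] "slowly" : NP\(NP\N)
    [5,6] "in" : N
  [6,7] "no" : S\PP

S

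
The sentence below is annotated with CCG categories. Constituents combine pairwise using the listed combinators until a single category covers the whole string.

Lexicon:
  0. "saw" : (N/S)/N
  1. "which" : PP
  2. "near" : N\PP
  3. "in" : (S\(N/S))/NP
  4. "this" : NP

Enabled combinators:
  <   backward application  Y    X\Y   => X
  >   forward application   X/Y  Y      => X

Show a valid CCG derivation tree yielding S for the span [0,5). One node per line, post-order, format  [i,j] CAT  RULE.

[0,5] S   <
  [0,3] N/S   >
    [0,1] "saw" : (N/S)/N
    [1,3] N   <
      [1,2] "which" : PP
      [2,3] "near" : N\PP
  [3,5] S\(N/S)   >
    [3,4] "in" : (S\(N/S))/NP
    [4,5] "this" : NP

[0,1] (N/S)/N  lex  "saw"
[1,2] PP  lex  "which"
[2,3] N\PP  lex  "near"
[1,3] N  <  k=2
[0,3] N/S  >  k=1
[3,4] (S\(N/S))/NP  lex  "in"
[4,5] NP  lex  "this"
[3,5] S\(N/S)  >  k=4
[0,5] S  <  k=3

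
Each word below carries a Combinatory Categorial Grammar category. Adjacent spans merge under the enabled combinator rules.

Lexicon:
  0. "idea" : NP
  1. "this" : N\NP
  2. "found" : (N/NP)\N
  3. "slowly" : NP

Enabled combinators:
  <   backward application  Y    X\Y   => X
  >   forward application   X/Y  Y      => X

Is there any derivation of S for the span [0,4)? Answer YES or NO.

NP N\NP (N/NP)\N NP
CKY chart[0,4] = {N}; S ∉ chart

NO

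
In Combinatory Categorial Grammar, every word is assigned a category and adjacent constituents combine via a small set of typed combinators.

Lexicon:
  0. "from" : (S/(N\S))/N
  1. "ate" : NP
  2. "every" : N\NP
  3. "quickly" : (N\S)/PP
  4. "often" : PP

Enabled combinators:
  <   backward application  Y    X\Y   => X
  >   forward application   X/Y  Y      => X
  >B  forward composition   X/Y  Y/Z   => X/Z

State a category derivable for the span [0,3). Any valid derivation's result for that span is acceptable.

S/(N\S)

[0,5] S   >
  [0,3] S/(N\S)   >
    [0,1] "from" : (S/(N\S))/N
    [1,3] N   <
      [1,2] "ate" : NP
      [2,3] "every" : N\NP
  [3,5] N\S   >
    [3,4] "quickly" : (N\S)/PP
    [4,5] "often" : PP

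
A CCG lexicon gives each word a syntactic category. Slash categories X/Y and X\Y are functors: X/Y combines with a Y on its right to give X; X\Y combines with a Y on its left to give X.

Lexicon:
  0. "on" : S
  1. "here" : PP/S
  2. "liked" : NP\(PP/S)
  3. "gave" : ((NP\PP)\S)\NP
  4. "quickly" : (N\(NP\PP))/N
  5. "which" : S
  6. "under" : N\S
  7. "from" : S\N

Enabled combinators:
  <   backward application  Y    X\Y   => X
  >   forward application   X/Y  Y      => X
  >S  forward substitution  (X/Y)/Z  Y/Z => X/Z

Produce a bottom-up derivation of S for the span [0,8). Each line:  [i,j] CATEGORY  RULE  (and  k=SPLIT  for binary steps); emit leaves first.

[0,1] S  lex  "on"
[1,2] PP/S  lex  "here"
[2,3] NP\(PP/S)  lex  "liked"
[1,3] NP  <  k=2
[3,4] ((NP\PP)\S)\NP  lex  "gave"
[1,4] (NP\PP)\S  <  k=3
[0,4] NP\PP  <  k=1
[4,5] (N\(NP\PP))/N  lex  "quickly"
[5,6] S  lex  "which"
[6,7] N\S  lex  "under"
[5,7] N  <  k=6
[4,7] N\(NP\PP)  >  k=5
[0,7] N  <  k=4
[7,8] S\N  lex  "from"
[0,8] S  <  k=7

[0,8] S   <
  [0,7] N   <
    [0,4] NP\PP   <
      [0,1] "on" : S
      [1,4] (NP\PP)\S   <
        [1,3] NP   <
          [1,2] "here" : PP/S
          [2,3] "liked" : NP\(PP/S)
        [3,4] "gave" : ((NP\PP)\S)\NP
    [4,7] N\(NP\PP)   >
      [4,5] "quickly" : (N\(NP\PP))/N
      [5,7] N   <
        [5,6] "which" : S
        [6,7] "under" : N\S
  [7,8] "from" : S\N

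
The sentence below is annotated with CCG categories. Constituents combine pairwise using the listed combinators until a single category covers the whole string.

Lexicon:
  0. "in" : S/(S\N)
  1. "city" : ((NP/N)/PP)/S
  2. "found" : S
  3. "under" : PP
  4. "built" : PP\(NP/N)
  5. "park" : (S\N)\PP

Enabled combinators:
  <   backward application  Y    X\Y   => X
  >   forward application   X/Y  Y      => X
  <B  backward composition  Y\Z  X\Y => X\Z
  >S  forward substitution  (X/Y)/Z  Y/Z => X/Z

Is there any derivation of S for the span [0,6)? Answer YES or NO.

[0,6] S   >
  [0,1] "in" : S/(S\N)
  [1,6] S\N   <
    [1,5] PP   <
      [1,4] NP/N   >
        [1,3] (NP/N)/PP   >
          [1,2] "city" : ((NP/N)/PP)/S
          [2,3] "found" : S
        [3,4] "under" : PP
      [4,5] "built" : PP\(NP/N)
    [5,6] "park" : (S\N)\PP

YES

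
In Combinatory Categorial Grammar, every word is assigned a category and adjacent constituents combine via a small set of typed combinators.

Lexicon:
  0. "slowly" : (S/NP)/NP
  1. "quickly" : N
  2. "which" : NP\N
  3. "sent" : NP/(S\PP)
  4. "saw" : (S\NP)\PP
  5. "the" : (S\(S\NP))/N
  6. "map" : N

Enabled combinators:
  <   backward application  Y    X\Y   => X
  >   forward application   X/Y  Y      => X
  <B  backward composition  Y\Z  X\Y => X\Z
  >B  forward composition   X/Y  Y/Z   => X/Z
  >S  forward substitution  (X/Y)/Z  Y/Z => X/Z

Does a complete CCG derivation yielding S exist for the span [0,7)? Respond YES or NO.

[0,7] S   >
  [0,3] S/NP   >
    [0,1] "slowly" : (S/NP)/NP
    [1,3] NP   <
      [1,2] "quickly" : N
      [2,3] "which" : NP\N
  [3,7] NP   >
    [3,4] "sent" : NP/(S\PP)
    [4,7] S\PP   <B
      [4,5] "saw" : (S\NP)\PP
      [5,7] S\(S\NP)   >
        [5,6] "the" : (S\(S\NP))/N
        [6,7] "map" : N

YES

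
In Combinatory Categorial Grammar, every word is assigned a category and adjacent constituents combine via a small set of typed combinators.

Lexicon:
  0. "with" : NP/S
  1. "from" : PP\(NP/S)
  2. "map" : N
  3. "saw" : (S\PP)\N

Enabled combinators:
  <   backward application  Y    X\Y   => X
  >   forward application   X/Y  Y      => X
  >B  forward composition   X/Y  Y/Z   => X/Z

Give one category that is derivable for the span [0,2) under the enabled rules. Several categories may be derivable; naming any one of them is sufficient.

[0,4] S   <
  [0,2] PP   <
    [0,1] "with" : NP/S
    [1,2] "from" : PP\(NP/S)
  [2,4] S\PP   <
    [2,3] "map" : N
    [3,4] "saw" : (S\PP)\N

PP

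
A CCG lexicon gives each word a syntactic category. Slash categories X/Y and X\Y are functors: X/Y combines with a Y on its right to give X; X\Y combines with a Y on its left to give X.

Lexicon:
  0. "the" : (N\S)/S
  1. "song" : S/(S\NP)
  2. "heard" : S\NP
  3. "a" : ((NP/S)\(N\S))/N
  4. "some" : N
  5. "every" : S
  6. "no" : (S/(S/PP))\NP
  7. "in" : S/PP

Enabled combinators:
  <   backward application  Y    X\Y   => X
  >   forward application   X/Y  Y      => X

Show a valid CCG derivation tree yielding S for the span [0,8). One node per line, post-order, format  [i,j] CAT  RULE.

[0,8] S   >
  [0,7] S/(S/PP)   <
    [0,6] NP   >
      [0,5] NP/S   <
        [0,3] N\S   >
          [0,1] "the" : (N\S)/S
          [1,3] S   >
            [1,2] "song" : S/(S\NP)
            [2,3] "heard" : S\NP
        [3,5] (NP/S)\(N\S)   >
          [3,4] "a" : ((NP/S)\(N\S))/N
          [4,5] "some" : N
      [5,6] "every" : S
    [6,7] "no" : (S/(S/PP))\NP
  [7,8] "in" : S/PP

[0,1] (N\S)/S  lex  "the"
[1,2] S/(S\NP)  lex  "song"
[2,3] S\NP  lex  "heard"
[1,3] S  >  k=2
[0,3] N\S  >  k=1
[3,4] ((NP/S)\(N\S))/N  lex  "a"
[4,5] N  lex  "some"
[3,5] (NP/S)\(N\S)  >  k=4
[0,5] NP/S  <  k=3
[5,6] S  lex  "every"
[0,6] NP  >  k=5
[6,7] (S/(S/PP))\NP  lex  "no"
[0,7] S/(S/PP)  <  k=6
[7,8] S/PP  lex  "in"
[0,8] S  >  k=7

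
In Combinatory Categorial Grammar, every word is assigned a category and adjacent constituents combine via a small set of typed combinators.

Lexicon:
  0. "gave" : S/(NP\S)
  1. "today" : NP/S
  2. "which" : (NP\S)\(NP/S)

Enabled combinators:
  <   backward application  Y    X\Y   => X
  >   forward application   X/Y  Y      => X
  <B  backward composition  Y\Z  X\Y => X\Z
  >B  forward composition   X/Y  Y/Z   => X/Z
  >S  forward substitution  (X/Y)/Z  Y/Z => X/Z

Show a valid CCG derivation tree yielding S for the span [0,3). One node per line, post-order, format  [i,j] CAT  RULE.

[0,1] S/(NP\S)  lex  "gave"
[1,2] NP/S  lex  "today"
[2,3] (NP\S)\(NP/S)  lex  "which"
[1,3] NP\S  <  k=2
[0,3] S  >  k=1

[0,3] S   >
  [0,1] "gave" : S/(NP\S)
  [1,3] NP\S   <
    [1,2] "today" : NP/S
    [2,3] "which" : (NP\S)\(NP/S)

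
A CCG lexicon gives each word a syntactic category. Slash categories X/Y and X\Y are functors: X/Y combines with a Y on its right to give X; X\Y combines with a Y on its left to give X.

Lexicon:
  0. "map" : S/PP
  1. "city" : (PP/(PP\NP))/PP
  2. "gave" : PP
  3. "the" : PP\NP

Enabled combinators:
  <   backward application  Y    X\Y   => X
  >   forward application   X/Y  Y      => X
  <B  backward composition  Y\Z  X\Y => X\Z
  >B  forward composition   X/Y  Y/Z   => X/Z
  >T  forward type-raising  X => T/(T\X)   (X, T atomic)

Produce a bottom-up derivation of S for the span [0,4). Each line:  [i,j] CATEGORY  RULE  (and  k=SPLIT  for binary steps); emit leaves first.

[0,1] S/PP  lex  "map"
[1,2] (PP/(PP\NP))/PP  lex  "city"
[2,3] PP  lex  "gave"
[1,3] PP/(PP\NP)  >  k=2
[3,4] PP\NP  lex  "the"
[1,4] PP  >  k=3
[0,4] S  >  k=1

[0,4] S   >
  [0,1] "map" : S/PP
  [1,4] PP   >
    [1,3] PP/(PP\NP)   >
      [1,2] "city" : (PP/(PP\NP))/PP
      [2,3] "gave" : PP
    [3,4] "the" : PP\NP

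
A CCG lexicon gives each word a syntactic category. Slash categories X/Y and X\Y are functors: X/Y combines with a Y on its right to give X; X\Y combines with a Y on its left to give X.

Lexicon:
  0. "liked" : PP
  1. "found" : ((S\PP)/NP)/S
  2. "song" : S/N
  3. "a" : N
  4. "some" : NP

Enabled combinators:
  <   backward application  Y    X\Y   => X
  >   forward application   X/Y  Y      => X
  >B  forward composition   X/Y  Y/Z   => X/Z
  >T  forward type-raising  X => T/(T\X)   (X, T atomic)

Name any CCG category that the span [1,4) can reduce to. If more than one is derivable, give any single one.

(S\PP)/NP

[0,5] S   <
  [0,1] "liked" : PP
  [1,5] S\PP   >
    [1,4] (S\PP)/NP   >
      [1,2] "found" : ((S\PP)/NP)/S
      [2,4] S   >
        [2,3] "song" : S/N
        [3,4] "a" : N
    [4,5] "some" : NP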